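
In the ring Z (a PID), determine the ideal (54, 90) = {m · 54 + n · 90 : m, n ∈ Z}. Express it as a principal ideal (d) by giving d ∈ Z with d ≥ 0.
In the PID Z, (a, b) is generated by gcd(a, b). Compute gcd(90, 54) with the extended Euclidean algorithm, tracking rows (r, s, t) with s·90 + t·54 = r:
  row A: (90, 1, 0)   [1·90 + 0·54 = 90]
  row B: (54, 0, 1)   [0·90 + 1·54 = 54]
  90 = 1·54 + 36   → row C = row A − 1·row B = (36, 1, −1)   [check: 1·90 − 1·54 = 36]
  54 = 1·36 + 18   → row D = row B − 1·row C = (18, −1, 2)   [check: −1·90 + 2·54 = 18]
  36 = 2·18 + 0   → remainder 0, stop. gcd = 18 (last nonzero row D).
So gcd(54, 90) = 18, with Bézout identity −1·90 + 2·54 = 18. Containment (⊇): the Bézout identity exhibits 18 as an element of (54, 90), giving (18) ⊆ (54, 90). Containment (⊆): since 18 | 54 and 18 | 90 (54 = 18·3, 90 = 18·5), every Z-linear combination of 54 and 90 is divisible by 18, so (54, 90) ⊆ (18). Therefore (54, 90) = (18), d = 18.

Final answer: (54, 90) = (18); d = 18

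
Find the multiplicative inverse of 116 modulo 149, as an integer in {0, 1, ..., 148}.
Apply the extended Euclidean algorithm to (149, 116), tracking rows (r, s, t) with s·149 + t·116 = r. Each division r_prev = q·r_cur + r_new produces the new row as (previous row) − q·(current row):
  row A: (149, 1, 0)   [1·149 + 0·116 = 149]
  row B: (116, 0, 1)   [0·149 + 1·116 = 116]
  149 = 1·116 + 33   → row C = row A − 1·row B = (33, 1, −1)   [check: 1·149 − 1·116 = 33]
  116 = 3·33 + 17   → row D = row B − 3·row C = (17, −3, 4)   [check: −3·149 + 4·116 = 17]
  33 = 1·17 + 16   → row E = row C − 1·row D = (16, 4, −5)   [check: 4·149 − 5·116 = 16]
  17 = 1·16 + 1   → row F = row D − 1·row E = (1, −7, 9)   [check: −7·149 + 9·116 = 1]
  16 = 16·1 + 0   → remainder 0, stop. gcd = 1 (last nonzero row F).
The gcd is 1, so 116 is invertible mod 149. The last nonzero row gives −7·149 + 9·116 = 1, so t = 9. So 116^(−1) ≡ 9 (mod 149). Verify: 116 · 9 = 1044 ≡ 1 (mod 149). ✓

Final answer: 116^(−1) ≡ 9 (mod 149)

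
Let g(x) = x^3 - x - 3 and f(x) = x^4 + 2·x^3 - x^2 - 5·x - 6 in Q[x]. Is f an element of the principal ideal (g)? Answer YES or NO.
YES

In Q[x] the ideal (g) consists of all multiples of g, so f ∈ (g) iff g | f, i.e. iff the remainder of f on division by g is 0. Divide f by g (g is monic, so eliminate the leading term of the running remainder at each step):
  leading term x^4: subtract (x)·g(x) = x^4 - x^2 - 3·x, leaving 2·x^3 - 2·x - 6
  leading term 2·x^3: subtract (2)·g(x) = 2·x^3 - 2·x - 6, leaving 0
The remainder is 0, so f(x) = g(x) · h(x) with h(x) = x + 2. Hence g | f, i.e. f ∈ (g).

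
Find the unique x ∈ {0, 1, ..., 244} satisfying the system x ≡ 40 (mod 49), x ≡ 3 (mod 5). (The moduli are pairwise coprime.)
The moduli 49, 5 are pairwise coprime, so by the CRT there is a unique solution mod 49·5 = 245.
Solve by successive substitution. Start with x ≡ 40 (mod 49).
  Combine with x ≡ 3 (mod 5): write x = 40 + 49·t and require 40 + 49·t ≡ 3 (mod 5), i.e. 49·t ≡ 3 − 40 ≡ 3 (mod 5). Since 49^(−1) ≡ 4 (mod 5) (49 ≡ 4 (mod 5)), t ≡ 4·3 ≡ 2 (mod 5). So x ≡ 40 + 49·2 = 138 (mod 245).
Unique solution in [0, 245): x = 138.

Final answer: x ≡ 138 (mod 245); the representative in [0, 245) is 138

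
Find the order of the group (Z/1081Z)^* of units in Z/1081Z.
|(Z/1081Z)^*| = 1012

(Z/1081Z)^* consists of the classes a with gcd(a, 1081) = 1, so its order is φ(1081). φ is multiplicative, with φ(p^e) = p^e − p^(e−1). Factorise 1081 = 23 · 47. Then
  φ(1081) = (23 − 1) · (47 − 1) = 22 · 46 = 1012.
Thus |(Z/1081Z)^*| = 1012.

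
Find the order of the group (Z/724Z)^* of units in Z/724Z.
|(Z/724Z)^*| = 360

(Z/724Z)^* consists of the classes a with gcd(a, 724) = 1, so its order is φ(724). φ is multiplicative, with φ(p^e) = p^e − p^(e−1). Factorise 724 = 2^2 · 181. Then
  φ(724) = (2^2 − 2^1) · (181 − 1) = 2 · 180 = 360.
Thus |(Z/724Z)^*| = 360.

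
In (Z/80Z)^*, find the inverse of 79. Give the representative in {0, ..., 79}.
Apply the extended Euclidean algorithm to (80, 79), tracking rows (r, s, t) with s·80 + t·79 = r. Each division r_prev = q·r_cur + r_new produces the new row as (previous row) − q·(current row):
  row A: (80, 1, 0)   [1·80 + 0·79 = 80]
  row B: (79, 0, 1)   [0·80 + 1·79 = 79]
  80 = 1·79 + 1   → row C = row A − 1·row B = (1, 1, −1)   [check: 1·80 − 1·79 = 1]
  79 = 79·1 + 0   → remainder 0, stop. gcd = 1 (last nonzero row C).
The gcd is 1, so 79 is invertible mod 80. The last nonzero row gives 1·80 − 1·79 = 1, so t = −1. So 79^(−1) ≡ −1 ≡ 79 (mod 80). Verify: 79 · 79 = 6241 ≡ 1 (mod 80). ✓

Final answer: 79^(−1) ≡ 79 (mod 80)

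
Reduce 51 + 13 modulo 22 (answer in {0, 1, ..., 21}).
Reduce the summands first: 51 ≡ 7 (mod 22), so 51 + 13 ≡ 7 + 13 (mod 22). 7 + 13 = 20; 20 = 0·22 + 20, so (51 + 13) mod 22 = 20.

Final answer: 20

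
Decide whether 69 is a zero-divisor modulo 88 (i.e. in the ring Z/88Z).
NO

gcd(69, 88) = 1, so 69 is a unit in Z/88Z (it has a multiplicative inverse). A unit cannot be a zero-divisor: if 69·b ≡ 0 then multiplying both sides by 69^(−1) gives b ≡ 0. So 69 is not a zero-divisor.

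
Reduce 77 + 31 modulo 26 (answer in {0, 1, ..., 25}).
Reduce the summands first: 77 ≡ 25, 31 ≡ 5 (mod 26), so 77 + 31 ≡ 25 + 5 (mod 26). 25 + 5 = 30; 30 = 1·26 + 4, so (77 + 31) mod 26 = 4.

Final answer: 4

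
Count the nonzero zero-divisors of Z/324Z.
Z/324Z has 215 nonzero zero-divisors

In Z/324Z each nonzero element is either a unit (gcd with 324 is 1) or a zero-divisor (gcd > 1). The number of units is φ(324): factorise 324 = 2^2 · 3^4, so φ(324) = (2^2 − 2^1) · (3^4 − 3^3) = 2 · 54 = 108. The nonzero elements number 324 − 1 = 323. Hence the nonzero zero-divisors number 323 − 108 = 215.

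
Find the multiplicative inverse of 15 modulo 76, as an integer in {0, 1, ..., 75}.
Apply the extended Euclidean algorithm to (76, 15), tracking rows (r, s, t) with s·76 + t·15 = r. Each division r_prev = q·r_cur + r_new produces the new row as (previous row) − q·(current row):
  row A: (76, 1, 0)   [1·76 + 0·15 = 76]
  row B: (15, 0, 1)   [0·76 + 1·15 = 15]
  76 = 5·15 + 1   → row C = row A − 5·row B = (1, 1, −5)   [check: 1·76 − 5·15 = 1]
  15 = 15·1 + 0   → remainder 0, stop. gcd = 1 (last nonzero row C).
The gcd is 1, so 15 is invertible mod 76. The last nonzero row gives 1·76 − 5·15 = 1, so t = −5. So 15^(−1) ≡ −5 ≡ 71 (mod 76). Verify: 15 · 71 = 1065 ≡ 1 (mod 76). ✓

Final answer: 15^(−1) ≡ 71 (mod 76)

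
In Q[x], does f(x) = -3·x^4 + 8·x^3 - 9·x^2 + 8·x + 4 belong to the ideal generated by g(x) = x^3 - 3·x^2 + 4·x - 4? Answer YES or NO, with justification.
YES

In Q[x] the ideal (g) consists of all multiples of g, so f ∈ (g) iff g | f, i.e. iff the remainder of f on division by g is 0. Divide f by g (g is monic, so eliminate the leading term of the running remainder at each step):
  leading term -3·x^4: subtract (-3·x)·g(x) = -3·x^4 + 9·x^3 - 12·x^2 + 12·x, leaving -x^3 + 3·x^2 - 4·x + 4
  leading term -x^3: subtract (-1)·g(x) = -x^3 + 3·x^2 - 4·x + 4, leaving 0
The remainder is 0, so f(x) = g(x) · h(x) with h(x) = -3·x - 1. Hence g | f, i.e. f ∈ (g).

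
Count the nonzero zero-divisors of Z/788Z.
In Z/788Z each nonzero element is either a unit (gcd with 788 is 1) or a zero-divisor (gcd > 1). The number of units is φ(788): factorise 788 = 2^2 · 197, so φ(788) = (2^2 − 2^1) · (197 − 1) = 2 · 196 = 392. The nonzero elements number 788 − 1 = 787. Hence the nonzero zero-divisors number 787 − 392 = 395.

Final answer: Z/788Z has 395 nonzero zero-divisors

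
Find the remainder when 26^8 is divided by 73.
Use repeated squaring. Binary(8) = 1000. Walk through the bits of the exponent 8 left-to-right: at each bit after the leading one, square the running value, then multiply by 26 if the bit is 1 (always reducing mod 73):
  bit 1 = 1 (leading): start with 26.
  bit 2 = 0: square 26^2 = 676 ≡ 19 (mod 73).
  bit 3 = 0: square 19^2 = 361 ≡ 69 (mod 73).
  bit 4 = 0: square 69^2 = 4761 ≡ 16 (mod 73).
Final value: 26^8 ≡ 16 (mod 73).

Final answer: 16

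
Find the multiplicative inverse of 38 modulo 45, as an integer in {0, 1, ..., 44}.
Apply the extended Euclidean algorithm to (45, 38), tracking rows (r, s, t) with s·45 + t·38 = r. Each division r_prev = q·r_cur + r_new produces the new row as (previous row) − q·(current row):
  row A: (45, 1, 0)   [1·45 + 0·38 = 45]
  row B: (38, 0, 1)   [0·45 + 1·38 = 38]
  45 = 1·38 + 7   → row C = row A − 1·row B = (7, 1, −1)   [check: 1·45 − 1·38 = 7]
  38 = 5·7 + 3   → row D = row B − 5·row C = (3, −5, 6)   [check: −5·45 + 6·38 = 3]
  7 = 2·3 + 1   → row E = row C − 2·row D = (1, 11, −13)   [check: 11·45 − 13·38 = 1]
  3 = 3·1 + 0   → remainder 0, stop. gcd = 1 (last nonzero row E).
The gcd is 1, so 38 is invertible mod 45. The last nonzero row gives 11·45 − 13·38 = 1, so t = −13. So 38^(−1) ≡ −13 ≡ 32 (mod 45). Verify: 38 · 32 = 1216 ≡ 1 (mod 45). ✓

Final answer: 38^(−1) ≡ 32 (mod 45)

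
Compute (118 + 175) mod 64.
Reduce the summands first: 118 ≡ 54, 175 ≡ 47 (mod 64), so 118 + 175 ≡ 54 + 47 (mod 64). 54 + 47 = 101; 101 = 1·64 + 37, so (118 + 175) mod 64 = 37.

Final answer: 37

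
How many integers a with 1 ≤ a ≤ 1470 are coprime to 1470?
The number of a ∈ {1, ..., 1470} with gcd(a, 1470) = 1 is by definition Euler's totient φ(1470). φ is multiplicative, with φ(p^e) = p^e − p^(e−1). Factorise 1470 = 2 · 3 · 5 · 7^2. Then
  φ(1470) = (2 − 1) · (3 − 1) · (5 − 1) · (7^2 − 7^1) = 1 · 2 · 4 · 42 = 336.
So there are 336 such integers.

Final answer: 336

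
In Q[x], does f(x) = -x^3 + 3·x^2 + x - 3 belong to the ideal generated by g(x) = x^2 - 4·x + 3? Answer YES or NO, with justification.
In Q[x] the ideal (g) consists of all multiples of g, so f ∈ (g) iff g | f, i.e. iff the remainder of f on division by g is 0. Divide f by g (g is monic, so eliminate the leading term of the running remainder at each step):
  leading term -x^3: subtract (-x)·g(x) = -x^3 + 4·x^2 - 3·x, leaving -x^2 + 4·x - 3
  leading term -x^2: subtract (-1)·g(x) = -x^2 + 4·x - 3, leaving 0
The remainder is 0, so f(x) = g(x) · h(x) with h(x) = -x - 1. Hence g | f, i.e. f ∈ (g).

Final answer: YES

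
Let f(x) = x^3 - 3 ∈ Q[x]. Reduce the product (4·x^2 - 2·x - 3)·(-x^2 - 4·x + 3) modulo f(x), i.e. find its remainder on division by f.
First multiply in Q[x] without reducing: a · b = -4·x^4 - 14·x^3 + 23·x^2 + 6·x - 9. Now divide by f(x) = x^3 - 3, eliminating the leading term at each step:
  leading term -4·x^4: subtract (-4·x)·f(x) = -4·x^4 + 12·x, leaving -14·x^3 + 23·x^2 - 6·x - 9
  leading term -14·x^3: subtract (-14)·f(x) = 42 - 14·x^3, leaving 23·x^2 - 6·x - 51
The degree is now < 3, so this is the remainder. Hence a · b ≡ 23·x^2 - 6·x - 51 in Q[x]/(f).

Final answer: a · b ≡ 23·x^2 - 6·x - 51 (mod f(x))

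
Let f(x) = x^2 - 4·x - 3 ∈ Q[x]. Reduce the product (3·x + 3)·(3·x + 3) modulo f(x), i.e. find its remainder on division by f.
a · b ≡ 54·x + 36 (mod f(x))

First multiply in Q[x] without reducing: a · b = 9·x^2 + 18·x + 9. Now divide by f(x) = x^2 - 4·x - 3, eliminating the leading term at each step:
  leading term 9·x^2: subtract (9)·f(x) = 9·x^2 - 36·x - 27, leaving 54·x + 36
The degree is now < 2, so this is the remainder. Hence a · b ≡ 54·x + 36 in Q[x]/(f).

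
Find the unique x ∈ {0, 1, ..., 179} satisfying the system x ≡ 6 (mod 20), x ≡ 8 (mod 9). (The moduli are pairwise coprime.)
The moduli 20, 9 are pairwise coprime, so by the CRT there is a unique solution mod 20·9 = 180.
Solve by successive substitution. Start with x ≡ 6 (mod 20).
  Combine with x ≡ 8 (mod 9): write x = 6 + 20·t and require 6 + 20·t ≡ 8 (mod 9), i.e. 20·t ≡ 8 − 6 ≡ 2 (mod 9). Since 20^(−1) ≡ 5 (mod 9) (20 ≡ 2 (mod 9)), t ≡ 5·2 ≡ 1 (mod 9). So x ≡ 6 + 20·1 = 26 (mod 180).
Unique solution in [0, 180): x = 26.

Final answer: x ≡ 26 (mod 180); the representative in [0, 180) is 26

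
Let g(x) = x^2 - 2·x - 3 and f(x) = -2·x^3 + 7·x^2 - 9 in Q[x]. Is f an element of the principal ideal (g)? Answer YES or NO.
YES

In Q[x] the ideal (g) consists of all multiples of g, so f ∈ (g) iff g | f, i.e. iff the remainder of f on division by g is 0. Divide f by g (g is monic, so eliminate the leading term of the running remainder at each step):
  leading term -2·x^3: subtract (-2·x)·g(x) = -2·x^3 + 4·x^2 + 6·x, leaving 3·x^2 - 6·x - 9
  leading term 3·x^2: subtract (3)·g(x) = 3·x^2 - 6·x - 9, leaving 0
The remainder is 0, so f(x) = g(x) · h(x) with h(x) = 3 - 2·x. Hence g | f, i.e. f ∈ (g).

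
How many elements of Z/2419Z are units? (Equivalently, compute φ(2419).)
An element a ∈ Z/2419Z is a unit iff gcd(a, 2419) = 1, so the number of units is φ(2419). φ is multiplicative, with φ(p^e) = p^e − p^(e−1). Factorise 2419 = 41 · 59. Then
  φ(2419) = (41 − 1) · (59 − 1) = 40 · 58 = 2320.

Final answer: Z/2419Z has φ(2419) = 2320 units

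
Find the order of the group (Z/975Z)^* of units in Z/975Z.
|(Z/975Z)^*| = 480

(Z/975Z)^* consists of the classes a with gcd(a, 975) = 1, so its order is φ(975). φ is multiplicative, with φ(p^e) = p^e − p^(e−1). Factorise 975 = 3 · 5^2 · 13. Then
  φ(975) = (3 − 1) · (5^2 − 5^1) · (13 − 1) = 2 · 20 · 12 = 480.
Thus |(Z/975Z)^*| = 480.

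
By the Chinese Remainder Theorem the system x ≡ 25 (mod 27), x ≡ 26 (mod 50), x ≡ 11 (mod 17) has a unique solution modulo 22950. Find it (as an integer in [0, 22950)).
x ≡ 15226 (mod 22950); the representative in [0, 22950) is 15226

The moduli 27, 50, 17 are pairwise coprime, so by the CRT there is a unique solution mod 27·50·17 = 22950.
Solve by successive substitution. Start with x ≡ 25 (mod 27).
  Combine with x ≡ 26 (mod 50): write x = 25 + 27·t and require 25 + 27·t ≡ 26 (mod 50), i.e. 27·t ≡ 26 − 25 ≡ 1 (mod 50). Since 27^(−1) ≡ 13 (mod 50), t ≡ 13·1 ≡ 13 (mod 50). So x ≡ 25 + 27·13 = 376 (mod 1350).
  Combine with x ≡ 11 (mod 17): write x = 376 + 1350·t and require 376 + 1350·t ≡ 11 (mod 17), i.e. 1350·t ≡ 11 − 376 ≡ 9 (mod 17). Since 1350^(−1) ≡ 5 (mod 17) (1350 ≡ 7 (mod 17)), t ≡ 5·9 ≡ 11 (mod 17). So x ≡ 376 + 1350·11 = 15226 (mod 22950).
Unique solution in [0, 22950): x = 15226.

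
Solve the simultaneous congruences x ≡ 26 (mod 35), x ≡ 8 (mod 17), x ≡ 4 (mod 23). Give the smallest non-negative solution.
The moduli 35, 17, 23 are pairwise coprime, so by the CRT there is a unique solution mod 35·17·23 = 13685.
Solve by successive substitution. Start with x ≡ 26 (mod 35).
  Combine with x ≡ 8 (mod 17): write x = 26 + 35·t and require 26 + 35·t ≡ 8 (mod 17), i.e. 35·t ≡ 8 − 26 ≡ 16 (mod 17). Since 35^(−1) ≡ 1 (mod 17) (35 ≡ 1 (mod 17)), t ≡ 1·16 ≡ 16 (mod 17). So x ≡ 26 + 35·16 = 586 (mod 595).
  Combine with x ≡ 4 (mod 23): write x = 586 + 595·t and require 586 + 595·t ≡ 4 (mod 23), i.e. 595·t ≡ 4 − 586 ≡ 16 (mod 23). Since 595^(−1) ≡ 15 (mod 23) (595 ≡ 20 (mod 23)), t ≡ 15·16 ≡ 10 (mod 23). So x ≡ 586 + 595·10 = 6536 (mod 13685).
Unique solution in [0, 13685): x = 6536.

Final answer: x ≡ 6536 (mod 13685); the representative in [0, 13685) is 6536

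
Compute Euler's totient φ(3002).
φ is multiplicative, with φ(p^e) = p^e − p^(e−1). Factorise 3002 = 2 · 19 · 79. Then
  φ(3002) = (2 − 1) · (19 − 1) · (79 − 1) = 1 · 18 · 78 = 1404.

Final answer: φ(3002) = 1404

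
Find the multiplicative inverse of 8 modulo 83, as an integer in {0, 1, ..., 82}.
Apply the extended Euclidean algorithm to (83, 8), tracking rows (r, s, t) with s·83 + t·8 = r. Each division r_prev = q·r_cur + r_new produces the new row as (previous row) − q·(current row):
  row A: (83, 1, 0)   [1·83 + 0·8 = 83]
  row B: (8, 0, 1)   [0·83 + 1·8 = 8]
  83 = 10·8 + 3   → row C = row A − 10·row B = (3, 1, −10)   [check: 1·83 − 10·8 = 3]
  8 = 2·3 + 2   → row D = row B − 2·row C = (2, −2, 21)   [check: −2·83 + 21·8 = 2]
  3 = 1·2 + 1   → row E = row C − 1·row D = (1, 3, −31)   [check: 3·83 − 31·8 = 1]
  2 = 2·1 + 0   → remainder 0, stop. gcd = 1 (last nonzero row E).
The gcd is 1, so 8 is invertible mod 83. The last nonzero row gives 3·83 − 31·8 = 1, so t = −31. So 8^(−1) ≡ −31 ≡ 52 (mod 83). Verify: 8 · 52 = 416 ≡ 1 (mod 83). ✓

Final answer: 8^(−1) ≡ 52 (mod 83)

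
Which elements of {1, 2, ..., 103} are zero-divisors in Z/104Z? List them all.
nonzero zero-divisors of Z/104Z = {2, 4, 6, 8, 10, 12, 13, 14, 16, 18, 20, 22, 24, 26, 28, 30, 32, 34, 36, 38, 39, 40, 42, 44, 46, 48, 50, 52, 54, 56, 58, 60, 62, 64, 65, 66, 68, 70, 72, 74, 76, 78, 80, 82, 84, 86, 88, 90, 91, 92, 94, 96, 98, 100, 102}

An element a ∈ Z/104Z (with a ≠ 0) is a zero-divisor iff gcd(a, 104) > 1 (because a is a unit precisely when gcd(a, n) = 1, and in Z/nZ every nonzero, non-unit element is a zero-divisor). Scan a = 1, ..., 103 and keep those with gcd(a, 104) > 1:
  gcd(2, 104) = 2, gcd(4, 104) = 4, gcd(6, 104) = 2, gcd(8, 104) = 8, gcd(10, 104) = 2, gcd(12, 104) = 4, gcd(13, 104) = 13, gcd(14, 104) = 2, gcd(16, 104) = 8, gcd(18, 104) = 2, gcd(20, 104) = 4, gcd(22, 104) = 2, gcd(24, 104) = 8, gcd(26, 104) = 26, gcd(28, 104) = 4, gcd(30, 104) = 2, gcd(32, 104) = 8, gcd(34, 104) = 2, gcd(36, 104) = 4, gcd(38, 104) = 2, gcd(39, 104) = 13, gcd(40, 104) = 8, gcd(42, 104) = 2, gcd(44, 104) = 4, gcd(46, 104) = 2, gcd(48, 104) = 8, gcd(50, 104) = 2, gcd(52, 104) = 52, gcd(54, 104) = 2, gcd(56, 104) = 8, gcd(58, 104) = 2, gcd(60, 104) = 4, gcd(62, 104) = 2, gcd(64, 104) = 8, gcd(65, 104) = 13, gcd(66, 104) = 2, gcd(68, 104) = 4, gcd(70, 104) = 2, gcd(72, 104) = 8, gcd(74, 104) = 2, gcd(76, 104) = 4, gcd(78, 104) = 26, gcd(80, 104) = 8, gcd(82, 104) = 2, gcd(84, 104) = 4, gcd(86, 104) = 2, gcd(88, 104) = 8, gcd(90, 104) = 2, gcd(91, 104) = 13, gcd(92, 104) = 4, gcd(94, 104) = 2, gcd(96, 104) = 8, gcd(98, 104) = 2, gcd(100, 104) = 4, gcd(102, 104) = 2.
All other a ∈ {1, ..., 103} have gcd(a, 104) = 1 and are units. So the nonzero zero-divisors are exactly the 55 values of a appearing in this scan.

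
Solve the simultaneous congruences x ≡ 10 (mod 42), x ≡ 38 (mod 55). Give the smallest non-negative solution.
x ≡ 808 (mod 2310); the representative in [0, 2310) is 808

The moduli 42, 55 are pairwise coprime, so by the CRT there is a unique solution mod 42·55 = 2310.
Solve by successive substitution. Start with x ≡ 10 (mod 42).
  Combine with x ≡ 38 (mod 55): write x = 10 + 42·t and require 10 + 42·t ≡ 38 (mod 55), i.e. 42·t ≡ 38 − 10 ≡ 28 (mod 55). Since 42^(−1) ≡ 38 (mod 55), t ≡ 38·28 ≡ 19 (mod 55). So x ≡ 10 + 42·19 = 808 (mod 2310).
Unique solution in [0, 2310): x = 808.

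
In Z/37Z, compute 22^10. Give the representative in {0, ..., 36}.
Use repeated squaring. Binary(10) = 1010. Walk through the bits of the exponent 10 left-to-right: at each bit after the leading one, square the running value, then multiply by 22 if the bit is 1 (always reducing mod 37):
  bit 1 = 1 (leading): start with 22.
  bit 2 = 0: square 22^2 = 484 ≡ 3 (mod 37).
  bit 3 = 1: square 3^2 = 9; bit is 1, so multiply 9·22 = 198 ≡ 13 (mod 37).
  bit 4 = 0: square 13^2 = 169 ≡ 21 (mod 37).
Final value: 22^10 ≡ 21 (mod 37).

Final answer: 21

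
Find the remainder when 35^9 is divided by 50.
25

Use repeated squaring. Binary(9) = 1001. Walk through the bits of the exponent 9 left-to-right: at each bit after the leading one, square the running value, then multiply by 35 if the bit is 1 (always reducing mod 50):
  bit 1 = 1 (leading): start with 35.
  bit 2 = 0: square 35^2 = 1225 ≡ 25 (mod 50).
  bit 3 = 0: square 25^2 = 625 ≡ 25 (mod 50).
  bit 4 = 1: square 25^2 = 625 ≡ 25; bit is 1, so multiply 25·35 = 875 ≡ 25 (mod 50).
Final value: 35^9 ≡ 25 (mod 50).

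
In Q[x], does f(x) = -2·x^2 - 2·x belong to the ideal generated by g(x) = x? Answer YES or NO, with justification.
In Q[x] the ideal (g) consists of all multiples of g, so f ∈ (g) iff g | f, i.e. iff the remainder of f on division by g is 0. Divide f by g (g is monic, so eliminate the leading term of the running remainder at each step):
  leading term -2·x^2: subtract (-2·x)·g(x) = -2·x^2, leaving -2·x
  leading term -2·x: subtract (-2)·g(x) = -2·x, leaving 0
The remainder is 0, so f(x) = g(x) · h(x) with h(x) = -2·x - 2. Hence g | f, i.e. f ∈ (g).

Final answer: YES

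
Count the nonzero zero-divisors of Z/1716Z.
Z/1716Z has 1235 nonzero zero-divisors

In Z/1716Z each nonzero element is either a unit (gcd with 1716 is 1) or a zero-divisor (gcd > 1). The number of units is φ(1716): factorise 1716 = 2^2 · 3 · 11 · 13, so φ(1716) = (2^2 − 2^1) · (3 − 1) · (11 − 1) · (13 − 1) = 2 · 2 · 10 · 12 = 480. The nonzero elements number 1716 − 1 = 1715. Hence the nonzero zero-divisors number 1715 − 480 = 1235.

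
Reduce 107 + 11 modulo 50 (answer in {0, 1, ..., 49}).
Reduce the summands first: 107 ≡ 7 (mod 50), so 107 + 11 ≡ 7 + 11 (mod 50). 7 + 11 = 18; 18 = 0·50 + 18, so (107 + 11) mod 50 = 18.

Final answer: 18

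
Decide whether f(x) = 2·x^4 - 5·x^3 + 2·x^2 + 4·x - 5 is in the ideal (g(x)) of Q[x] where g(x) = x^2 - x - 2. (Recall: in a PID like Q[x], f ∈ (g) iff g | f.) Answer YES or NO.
NO

In Q[x] the ideal (g) consists of all multiples of g, so f ∈ (g) iff g | f, i.e. iff the remainder of f on division by g is 0. Divide f by g (g is monic, so eliminate the leading term of the running remainder at each step):
  leading term 2·x^4: subtract (2·x^2)·g(x) = 2·x^4 - 2·x^3 - 4·x^2, leaving -3·x^3 + 6·x^2 + 4·x - 5
  leading term -3·x^3: subtract (-3·x)·g(x) = -3·x^3 + 3·x^2 + 6·x, leaving 3·x^2 - 2·x - 5
  leading term 3·x^2: subtract (3)·g(x) = 3·x^2 - 3·x - 6, leaving x + 1
The remainder r(x) = x + 1 ≠ 0 (and deg r < deg g), so g ∤ f, i.e. f ∉ (g).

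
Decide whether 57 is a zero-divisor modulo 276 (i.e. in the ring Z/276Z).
gcd(57, 276) = 3 > 1, so 57 is not a unit in Z/276Z. In Z/nZ every nonzero non-unit is a zero-divisor: explicitly, take b = 276/gcd = 92 ≠ 0 (mod 276); then 57·92 = 5244 = 19·276, i.e. 57·92 ≡ 0 (mod 276). So 57 is a zero-divisor.

Final answer: YES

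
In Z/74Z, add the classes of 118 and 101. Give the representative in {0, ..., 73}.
Reduce the summands first: 118 ≡ 44, 101 ≡ 27 (mod 74), so 118 + 101 ≡ 44 + 27 (mod 74). 44 + 27 = 71; 71 = 0·74 + 71, so (118 + 101) mod 74 = 71.

Final answer: 71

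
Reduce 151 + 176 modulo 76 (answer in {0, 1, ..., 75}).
23

Reduce the summands first: 151 ≡ 75, 176 ≡ 24 (mod 76), so 151 + 176 ≡ 75 + 24 (mod 76). 75 + 24 = 99; 99 = 1·76 + 23, so (151 + 176) mod 76 = 23.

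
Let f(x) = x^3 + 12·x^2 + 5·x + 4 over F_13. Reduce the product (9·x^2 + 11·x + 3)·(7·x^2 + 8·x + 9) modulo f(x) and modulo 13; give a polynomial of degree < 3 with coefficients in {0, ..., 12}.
a · b ≡ 9·x^2 + 7·x + 11 (mod f(x))

Multiply as integer polynomials: a · b = 63·x^4 + 149·x^3 + 190·x^2 + 123·x + 27. Reducing coefficients mod 13: a · b ≡ 11·x^4 + 6·x^3 + 8·x^2 + 6·x + 1. Now divide by f(x) = x^3 + 12·x^2 + 5·x + 4 in F_13[x], eliminating the leading term at each step:
  leading term 11·x^4: subtract (11·x)·f(x) = 11·x^4 + 2·x^3 + 3·x^2 + 5·x, leaving 4·x^3 + 5·x^2 + x + 1 (coefficients mod 13)
  leading term 4·x^3: subtract (4)·f(x) = 4·x^3 + 9·x^2 + 7·x + 3, leaving 9·x^2 + 7·x + 11 (coefficients mod 13)
The degree is now < 3, so this is the remainder. Hence a · b ≡ 9·x^2 + 7·x + 11 in F_13[x]/(f).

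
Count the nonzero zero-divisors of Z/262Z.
In Z/262Z each nonzero element is either a unit (gcd with 262 is 1) or a zero-divisor (gcd > 1). The number of units is φ(262): factorise 262 = 2 · 131, so φ(262) = (2 − 1) · (131 − 1) = 1 · 130 = 130. The nonzero elements number 262 − 1 = 261. Hence the nonzero zero-divisors number 261 − 130 = 131.

Final answer: Z/262Z has 131 nonzero zero-divisors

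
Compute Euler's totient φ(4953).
φ(4953) = 3024

φ is multiplicative, with φ(p^e) = p^e − p^(e−1). Factorise 4953 = 3 · 13 · 127. Then
  φ(4953) = (3 − 1) · (13 − 1) · (127 − 1) = 2 · 12 · 126 = 3024.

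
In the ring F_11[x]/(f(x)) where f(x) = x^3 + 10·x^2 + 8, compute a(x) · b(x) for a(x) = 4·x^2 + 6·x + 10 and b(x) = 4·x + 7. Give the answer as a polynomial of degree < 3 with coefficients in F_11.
Multiply as integer polynomials: a · b = 16·x^3 + 52·x^2 + 82·x + 70. Reducing coefficients mod 11: a · b ≡ 5·x^3 + 8·x^2 + 5·x + 4. Now divide by f(x) = x^3 + 10·x^2 + 8 in F_11[x], eliminating the leading term at each step:
  leading term 5·x^3: subtract (5)·f(x) = 5·x^3 + 6·x^2 + 7, leaving 2·x^2 + 5·x + 8 (coefficients mod 11)
The degree is now < 3, so this is the remainder. Hence a · b ≡ 2·x^2 + 5·x + 8 in F_11[x]/(f).

Final answer: a · b ≡ 2·x^2 + 5·x + 8 (mod f(x))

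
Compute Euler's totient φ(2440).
φ(2440) = 960

φ is multiplicative, with φ(p^e) = p^e − p^(e−1). Factorise 2440 = 2^3 · 5 · 61. Then
  φ(2440) = (2^3 − 2^2) · (5 − 1) · (61 − 1) = 4 · 4 · 60 = 960.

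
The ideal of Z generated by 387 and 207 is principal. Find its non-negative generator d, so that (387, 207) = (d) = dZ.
(387, 207) = (9); d = 9

In the PID Z, (a, b) is generated by gcd(a, b). Compute gcd(387, 207) with the extended Euclidean algorithm, tracking rows (r, s, t) with s·387 + t·207 = r:
  row A: (387, 1, 0)   [1·387 + 0·207 = 387]
  row B: (207, 0, 1)   [0·387 + 1·207 = 207]
  387 = 1·207 + 180   → row C = row A − 1·row B = (180, 1, −1)   [check: 1·387 − 1·207 = 180]
  207 = 1·180 + 27   → row D = row B − 1·row C = (27, −1, 2)   [check: −1·387 + 2·207 = 27]
  180 = 6·27 + 18   → row E = row C − 6·row D = (18, 7, −13)   [check: 7·387 − 13·207 = 18]
  27 = 1·18 + 9   → row F = row D − 1·row E = (9, −8, 15)   [check: −8·387 + 15·207 = 9]
  18 = 2·9 + 0   → remainder 0, stop. gcd = 9 (last nonzero row F).
So gcd(387, 207) = 9, with Bézout identity −8·387 + 15·207 = 9. Containment (⊇): the Bézout identity exhibits 9 as an element of (387, 207), giving (9) ⊆ (387, 207). Containment (⊆): since 9 | 387 and 9 | 207 (387 = 9·43, 207 = 9·23), every Z-linear combination of 387 and 207 is divisible by 9, so (387, 207) ⊆ (9). Therefore (387, 207) = (9), d = 9.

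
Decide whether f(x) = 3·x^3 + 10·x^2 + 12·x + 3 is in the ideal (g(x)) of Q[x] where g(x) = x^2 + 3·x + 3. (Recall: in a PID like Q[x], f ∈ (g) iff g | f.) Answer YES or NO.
In Q[x] the ideal (g) consists of all multiples of g, so f ∈ (g) iff g | f, i.e. iff the remainder of f on division by g is 0. Divide f by g (g is monic, so eliminate the leading term of the running remainder at each step):
  leading term 3·x^3: subtract (3·x)·g(x) = 3·x^3 + 9·x^2 + 9·x, leaving x^2 + 3·x + 3
  leading term x^2: subtract (1)·g(x) = x^2 + 3·x + 3, leaving 0
The remainder is 0, so f(x) = g(x) · h(x) with h(x) = 3·x + 1. Hence g | f, i.e. f ∈ (g).

Final answer: YES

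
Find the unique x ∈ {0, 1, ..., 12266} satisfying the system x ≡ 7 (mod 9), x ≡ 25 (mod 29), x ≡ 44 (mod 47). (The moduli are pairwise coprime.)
x ≡ 4462 (mod 12267); the representative in [0, 12267) is 4462

The moduli 9, 29, 47 are pairwise coprime, so by the CRT there is a unique solution mod 9·29·47 = 12267.
Solve by successive substitution. Start with x ≡ 7 (mod 9).
  Combine with x ≡ 25 (mod 29): write x = 7 + 9·t and require 7 + 9·t ≡ 25 (mod 29), i.e. 9·t ≡ 25 − 7 ≡ 18 (mod 29). Since 9^(−1) ≡ 13 (mod 29), t ≡ 13·18 ≡ 2 (mod 29). So x ≡ 7 + 9·2 = 25 (mod 261).
  Combine with x ≡ 44 (mod 47): write x = 25 + 261·t and require 25 + 261·t ≡ 44 (mod 47), i.e. 261·t ≡ 44 − 25 ≡ 19 (mod 47). Since 261^(−1) ≡ 38 (mod 47) (261 ≡ 26 (mod 47)), t ≡ 38·19 ≡ 17 (mod 47). So x ≡ 25 + 261·17 = 4462 (mod 12267).
Unique solution in [0, 12267): x = 4462.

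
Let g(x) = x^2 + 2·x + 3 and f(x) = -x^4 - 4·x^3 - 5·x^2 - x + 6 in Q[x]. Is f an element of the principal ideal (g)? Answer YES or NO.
NO

In Q[x] the ideal (g) consists of all multiples of g, so f ∈ (g) iff g | f, i.e. iff the remainder of f on division by g is 0. Divide f by g (g is monic, so eliminate the leading term of the running remainder at each step):
  leading term -x^4: subtract (-x^2)·g(x) = -x^4 - 2·x^3 - 3·x^2, leaving -2·x^3 - 2·x^2 - x + 6
  leading term -2·x^3: subtract (-2·x)·g(x) = -2·x^3 - 4·x^2 - 6·x, leaving 2·x^2 + 5·x + 6
  leading term 2·x^2: subtract (2)·g(x) = 2·x^2 + 4·x + 6, leaving x
The remainder r(x) = x ≠ 0 (and deg r < deg g), so g ∤ f, i.e. f ∉ (g).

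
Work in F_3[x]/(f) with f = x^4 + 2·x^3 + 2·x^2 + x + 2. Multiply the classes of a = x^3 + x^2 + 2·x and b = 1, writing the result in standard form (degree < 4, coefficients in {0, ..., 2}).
Multiply as integer polynomials: a · b = x^3 + x^2 + 2·x. Reducing coefficients mod 3: a · b ≡ x^3 + x^2 + 2·x. This already has degree < 4, so no reduction by f is needed. Hence a · b ≡ x^3 + x^2 + 2·x in F_3[x]/(f).

Final answer: a · b ≡ x^3 + x^2 + 2·x (mod f(x))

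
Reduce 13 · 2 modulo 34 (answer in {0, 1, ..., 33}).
Both factors are already reduced mod 34. 13 · 2 = 26. Dividing by 34: 26 = 0·34 + 26. So (13 · 2) mod 34 = 26.

Final answer: 26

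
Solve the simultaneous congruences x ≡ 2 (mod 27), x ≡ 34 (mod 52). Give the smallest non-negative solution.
The moduli 27, 52 are pairwise coprime, so by the CRT there is a unique solution mod 27·52 = 1404.
Solve by successive substitution. Start with x ≡ 2 (mod 27).
  Combine with x ≡ 34 (mod 52): write x = 2 + 27·t and require 2 + 27·t ≡ 34 (mod 52), i.e. 27·t ≡ 34 − 2 ≡ 32 (mod 52). Since 27^(−1) ≡ 27 (mod 52), t ≡ 27·32 ≡ 32 (mod 52). So x ≡ 2 + 27·32 = 866 (mod 1404).
Unique solution in [0, 1404): x = 866.

Final answer: x ≡ 866 (mod 1404); the representative in [0, 1404) is 866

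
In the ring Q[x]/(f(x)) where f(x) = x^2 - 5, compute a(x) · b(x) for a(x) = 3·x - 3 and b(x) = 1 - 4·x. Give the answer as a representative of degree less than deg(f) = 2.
a · b ≡ 15·x - 63 (mod f(x))

First multiply in Q[x] without reducing: a · b = -12·x^2 + 15·x - 3. Now divide by f(x) = x^2 - 5, eliminating the leading term at each step:
  leading term -12·x^2: subtract (-12)·f(x) = 60 - 12·x^2, leaving 15·x - 63
The degree is now < 2, so this is the remainder. Hence a · b ≡ 15·x - 63 in Q[x]/(f).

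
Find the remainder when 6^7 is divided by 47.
Use repeated squaring. Binary(7) = 111. Walk through the bits of the exponent 7 left-to-right: at each bit after the leading one, square the running value, then multiply by 6 if the bit is 1 (always reducing mod 47):
  bit 1 = 1 (leading): start with 6.
  bit 2 = 1: square 6^2 = 36; bit is 1, so multiply 36·6 = 216 ≡ 28 (mod 47).
  bit 3 = 1: square 28^2 = 784 ≡ 32; bit is 1, so multiply 32·6 = 192 ≡ 4 (mod 47).
Final value: 6^7 ≡ 4 (mod 47).

Final answer: 4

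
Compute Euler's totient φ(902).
φ(902) = 400

φ is multiplicative, with φ(p^e) = p^e − p^(e−1). Factorise 902 = 2 · 11 · 41. Then
  φ(902) = (2 − 1) · (11 − 1) · (41 − 1) = 1 · 10 · 40 = 400.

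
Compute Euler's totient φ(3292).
φ is multiplicative, with φ(p^e) = p^e − p^(e−1). Factorise 3292 = 2^2 · 823. Then
  φ(3292) = (2^2 − 2^1) · (823 − 1) = 2 · 822 = 1644.

Final answer: φ(3292) = 1644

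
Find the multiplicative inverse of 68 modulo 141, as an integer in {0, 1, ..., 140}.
68^(−1) ≡ 56 (mod 141)

Apply the extended Euclidean algorithm to (141, 68), tracking rows (r, s, t) with s·141 + t·68 = r. Each division r_prev = q·r_cur + r_new produces the new row as (previous row) − q·(current row):
  row A: (141, 1, 0)   [1·141 + 0·68 = 141]
  row B: (68, 0, 1)   [0·141 + 1·68 = 68]
  141 = 2·68 + 5   → row C = row A − 2·row B = (5, 1, −2)   [check: 1·141 − 2·68 = 5]
  68 = 13·5 + 3   → row D = row B − 13·row C = (3, −13, 27)   [check: −13·141 + 27·68 = 3]
  5 = 1·3 + 2   → row E = row C − 1·row D = (2, 14, −29)   [check: 14·141 − 29·68 = 2]
  3 = 1·2 + 1   → row F = row D − 1·row E = (1, −27, 56)   [check: −27·141 + 56·68 = 1]
  2 = 2·1 + 0   → remainder 0, stop. gcd = 1 (last nonzero row F).
The gcd is 1, so 68 is invertible mod 141. The last nonzero row gives −27·141 + 56·68 = 1, so t = 56. So 68^(−1) ≡ 56 (mod 141). Verify: 68 · 56 = 3808 ≡ 1 (mod 141). ✓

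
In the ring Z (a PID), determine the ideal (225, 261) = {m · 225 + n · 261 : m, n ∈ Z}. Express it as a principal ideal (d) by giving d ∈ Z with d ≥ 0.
(225, 261) = (9); d = 9

In the PID Z, (a, b) is generated by gcd(a, b). Compute gcd(261, 225) with the extended Euclidean algorithm, tracking rows (r, s, t) with s·261 + t·225 = r:
  row A: (261, 1, 0)   [1·261 + 0·225 = 261]
  row B: (225, 0, 1)   [0·261 + 1·225 = 225]
  261 = 1·225 + 36   → row C = row A − 1·row B = (36, 1, −1)   [check: 1·261 − 1·225 = 36]
  225 = 6·36 + 9   → row D = row B − 6·row C = (9, −6, 7)   [check: −6·261 + 7·225 = 9]
  36 = 4·9 + 0   → remainder 0, stop. gcd = 9 (last nonzero row D).
So gcd(225, 261) = 9, with Bézout identity −6·261 + 7·225 = 9. Containment (⊇): the Bézout identity exhibits 9 as an element of (225, 261), giving (9) ⊆ (225, 261). Containment (⊆): since 9 | 225 and 9 | 261 (225 = 9·25, 261 = 9·29), every Z-linear combination of 225 and 261 is divisible by 9, so (225, 261) ⊆ (9). Therefore (225, 261) = (9), d = 9.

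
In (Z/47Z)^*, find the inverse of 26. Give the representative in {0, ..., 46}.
26^(−1) ≡ 38 (mod 47)

Apply the extended Euclidean algorithm to (47, 26), tracking rows (r, s, t) with s·47 + t·26 = r. Each division r_prev = q·r_cur + r_new produces the new row as (previous row) − q·(current row):
  row A: (47, 1, 0)   [1·47 + 0·26 = 47]
  row B: (26, 0, 1)   [0·47 + 1·26 = 26]
  47 = 1·26 + 21   → row C = row A − 1·row B = (21, 1, −1)   [check: 1·47 − 1·26 = 21]
  26 = 1·21 + 5   → row D = row B − 1·row C = (5, −1, 2)   [check: −1·47 + 2·26 = 5]
  21 = 4·5 + 1   → row E = row C − 4·row D = (1, 5, −9)   [check: 5·47 − 9·26 = 1]
  5 = 5·1 + 0   → remainder 0, stop. gcd = 1 (last nonzero row E).
The gcd is 1, so 26 is invertible mod 47. The last nonzero row gives 5·47 − 9·26 = 1, so t = −9. So 26^(−1) ≡ −9 ≡ 38 (mod 47). Verify: 26 · 38 = 988 ≡ 1 (mod 47). ✓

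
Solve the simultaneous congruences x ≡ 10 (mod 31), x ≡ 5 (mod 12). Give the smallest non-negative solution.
x ≡ 41 (mod 372); the representative in [0, 372) is 41

The moduli 31, 12 are pairwise coprime, so by the CRT there is a unique solution mod 31·12 = 372.
Solve by successive substitution. Start with x ≡ 10 (mod 31).
  Combine with x ≡ 5 (mod 12): write x = 10 + 31·t and require 10 + 31·t ≡ 5 (mod 12), i.e. 31·t ≡ 5 − 10 ≡ 7 (mod 12). Since 31^(−1) ≡ 7 (mod 12) (31 ≡ 7 (mod 12)), t ≡ 7·7 ≡ 1 (mod 12). So x ≡ 10 + 31·1 = 41 (mod 372).
Unique solution in [0, 372): x = 41.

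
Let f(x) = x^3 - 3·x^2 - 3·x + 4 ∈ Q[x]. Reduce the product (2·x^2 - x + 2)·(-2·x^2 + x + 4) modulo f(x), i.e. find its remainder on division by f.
a · b ≡ -33·x^2 - 10·x + 40 (mod f(x))

First multiply in Q[x] without reducing: a · b = -4·x^4 + 4·x^3 + 3·x^2 - 2·x + 8. Now divide by f(x) = x^3 - 3·x^2 - 3·x + 4, eliminating the leading term at each step:
  leading term -4·x^4: subtract (-4·x)·f(x) = -4·x^4 + 12·x^3 + 12·x^2 - 16·x, leaving -8·x^3 - 9·x^2 + 14·x + 8
  leading term -8·x^3: subtract (-8)·f(x) = -8·x^3 + 24·x^2 + 24·x - 32, leaving -33·x^2 - 10·x + 40
The degree is now < 3, so this is the remainder. Hence a · b ≡ -33·x^2 - 10·x + 40 in Q[x]/(f).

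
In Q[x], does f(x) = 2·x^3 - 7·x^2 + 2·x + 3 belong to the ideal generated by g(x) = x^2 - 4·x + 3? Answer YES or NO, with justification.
In Q[x] the ideal (g) consists of all multiples of g, so f ∈ (g) iff g | f, i.e. iff the remainder of f on division by g is 0. Divide f by g (g is monic, so eliminate the leading term of the running remainder at each step):
  leading term 2·x^3: subtract (2·x)·g(x) = 2·x^3 - 8·x^2 + 6·x, leaving x^2 - 4·x + 3
  leading term x^2: subtract (1)·g(x) = x^2 - 4·x + 3, leaving 0
The remainder is 0, so f(x) = g(x) · h(x) with h(x) = 2·x + 1. Hence g | f, i.e. f ∈ (g).

Final answer: YES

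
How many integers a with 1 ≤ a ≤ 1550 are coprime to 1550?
The number of a ∈ {1, ..., 1550} with gcd(a, 1550) = 1 is by definition Euler's totient φ(1550). φ is multiplicative, with φ(p^e) = p^e − p^(e−1). Factorise 1550 = 2 · 5^2 · 31. Then
  φ(1550) = (2 − 1) · (5^2 − 5^1) · (31 − 1) = 1 · 20 · 30 = 600.
So there are 600 such integers.

Final answer: 600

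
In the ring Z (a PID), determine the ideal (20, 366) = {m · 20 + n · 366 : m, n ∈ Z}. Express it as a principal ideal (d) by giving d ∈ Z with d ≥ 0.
(20, 366) = (2); d = 2

In the PID Z, (a, b) is generated by gcd(a, b). Compute gcd(366, 20) with the extended Euclidean algorithm, tracking rows (r, s, t) with s·366 + t·20 = r:
  row A: (366, 1, 0)   [1·366 + 0·20 = 366]
  row B: (20, 0, 1)   [0·366 + 1·20 = 20]
  366 = 18·20 + 6   → row C = row A − 18·row B = (6, 1, −18)   [check: 1·366 − 18·20 = 6]
  20 = 3·6 + 2   → row D = row B − 3·row C = (2, −3, 55)   [check: −3·366 + 55·20 = 2]
  6 = 3·2 + 0   → remainder 0, stop. gcd = 2 (last nonzero row D).
So gcd(20, 366) = 2, with Bézout identity −3·366 + 55·20 = 2. Containment (⊇): the Bézout identity exhibits 2 as an element of (20, 366), giving (2) ⊆ (20, 366). Containment (⊆): since 2 | 20 and 2 | 366 (20 = 2·10, 366 = 2·183), every Z-linear combination of 20 and 366 is divisible by 2, so (20, 366) ⊆ (2). Therefore (20, 366) = (2), d = 2.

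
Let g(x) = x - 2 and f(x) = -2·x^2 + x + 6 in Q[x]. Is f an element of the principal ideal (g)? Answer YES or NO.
YES

In Q[x] the ideal (g) consists of all multiples of g, so f ∈ (g) iff g | f, i.e. iff the remainder of f on division by g is 0. Divide f by g (g is monic, so eliminate the leading term of the running remainder at each step):
  leading term -2·x^2: subtract (-2·x)·g(x) = -2·x^2 + 4·x, leaving 6 - 3·x
  leading term -3·x: subtract (-3)·g(x) = 6 - 3·x, leaving 0
The remainder is 0, so f(x) = g(x) · h(x) with h(x) = -2·x - 3. Hence g | f, i.e. f ∈ (g).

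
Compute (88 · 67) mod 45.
Reduce the factors first: 88 ≡ 43, 67 ≡ 22 (mod 45), so 88 · 67 ≡ 43 · 22 (mod 45). 43 · 22 = 946. Dividing by 45: 946 = 21·45 + 1. So (88 · 67) mod 45 = 1.

Final answer: 1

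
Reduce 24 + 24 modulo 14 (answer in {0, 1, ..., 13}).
Reduce the summands first: 24 ≡ 10, 24 ≡ 10 (mod 14), so 24 + 24 ≡ 10 + 10 (mod 14). 10 + 10 = 20; 20 = 1·14 + 6, so (24 + 24) mod 14 = 6.

Final answer: 6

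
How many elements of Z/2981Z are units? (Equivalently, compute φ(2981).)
Z/2981Z has φ(2981) = 2700 units

An element a ∈ Z/2981Z is a unit iff gcd(a, 2981) = 1, so the number of units is φ(2981). φ is multiplicative, with φ(p^e) = p^e − p^(e−1). Factorise 2981 = 11 · 271. Then
  φ(2981) = (11 − 1) · (271 − 1) = 10 · 270 = 2700.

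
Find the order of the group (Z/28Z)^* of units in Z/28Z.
|(Z/28Z)^*| = 12

(Z/28Z)^* consists of the classes a with gcd(a, 28) = 1, so its order is φ(28). φ is multiplicative, with φ(p^e) = p^e − p^(e−1). Factorise 28 = 2^2 · 7. Then
  φ(28) = (2^2 − 2^1) · (7 − 1) = 2 · 6 = 12.
Thus |(Z/28Z)^*| = 12.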